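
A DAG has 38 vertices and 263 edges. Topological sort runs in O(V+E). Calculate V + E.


V = 38 (vertex processing)
E = 263 (edge processing)
V + E = 38 + 263 = 301


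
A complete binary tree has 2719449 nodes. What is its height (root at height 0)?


In a complete binary tree, level k holds nodes 2^k .. 2^(k+1)-1 (1-indexed).
Height = floor(log2(n)) = floor(log2(2719449)) = 21
Check: 2^21 = 2097152 <= 2719449 < 4194304 = 2^22


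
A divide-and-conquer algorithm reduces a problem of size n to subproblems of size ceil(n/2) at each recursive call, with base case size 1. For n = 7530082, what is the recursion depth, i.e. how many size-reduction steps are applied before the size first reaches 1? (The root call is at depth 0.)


Each step divides the size by 2 (rounding up); after k steps the size is ceil(n/2^k), which equals 1 exactly when 2^k >= n.
So the depth is the smallest k with 2^k >= 7530082, i.e. ceil(log_2(7530082)).
2^22 = 4194304 < 7530082 <= 8388608 = 2^23
Recursion depth = 23


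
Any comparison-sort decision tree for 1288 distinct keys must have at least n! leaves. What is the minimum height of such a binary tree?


A binary decision tree of height h has at most 2^h leaves and needs at least n! of them, so h >= ceil(log2(n!)).
1288! is far too large to multiply out, so use Stirling's series:
  ln(n!) ~ n ln n - n + (1/2) ln(2 pi n) + 1/(12n)  (error below 1/(360 n^3), negligible here)
  ln(1288) = 7.1608459
  n ln n = 1288 * 7.1608459 = 9223.1695
  (1/2) ln(2 pi * 1288) = (1/2) ln(8092.7427) = 4.4994
  1/(12*1288) = 0.0001
  ln(1288!) ~ 9223.1695 - 1288 + 4.4994 + 0.0001 = 7939.6690
Convert to base 2: log2(1288!) = 7939.6690 / ln 2 = 7939.6690 / 0.69314718 = 11454.5211
ceil(11454.5211) = 11455


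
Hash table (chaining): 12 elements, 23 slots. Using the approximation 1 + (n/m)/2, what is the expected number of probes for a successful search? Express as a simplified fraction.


Computing expected probes:
alpha = 12/23
= 1 + alpha/2
= 1 + 12/(2*23)
= (2*23 + 12) / (2*23)
= 58/46 = 29/23


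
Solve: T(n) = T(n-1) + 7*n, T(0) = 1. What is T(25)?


Expanding the recurrence:
T(25) = T(24) + 7*25
       = T(23) + 7*24 + 7*25
       ...
       = T(0) + 7*(1 + 2 + ... + 25)
       = 1 + 7 * 25*26/2
       = 1 + 7 * 325
       = 1 + 2275 = 2276


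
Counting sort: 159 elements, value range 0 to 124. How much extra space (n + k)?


n = 159 (output array)
k = 125 (count array for 125 distinct values)
Extra space = 159 + 125 = 284


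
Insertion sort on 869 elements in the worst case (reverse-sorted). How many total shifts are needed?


In the worst case (reverse-sorted), each element shifts past all previous:
  Element 1: 1 shifts
  Element 2: 2 shifts
  Element 3: 3 shifts
  Element 4: 4 shifts
  Element 5: 5 shifts
  ...
  Element 868: 868 shifts
Total = 1 + 2 + ... + 868
= 869*(869-1)/2 = 377146


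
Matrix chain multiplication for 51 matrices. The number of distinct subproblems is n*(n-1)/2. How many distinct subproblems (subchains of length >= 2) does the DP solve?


Subproblems are indexed by (i, j) where i < j.
Number of such pairs = n*(n-1)/2
= 51 * 50 / 2
= 1275


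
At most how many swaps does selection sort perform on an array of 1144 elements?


Each of the 1143 passes places one element in its final position.
Pass 1: swap minimum into position 0
Pass 2: swap minimum of remaining into position 1
...
Pass 1143: last two elements, one swap
Maximum swaps = 1144 - 1 = 1143


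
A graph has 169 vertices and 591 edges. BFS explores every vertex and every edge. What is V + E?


A full BFS traversal dequeues each vertex once and examines each edge once.
Vertex visits: 169
Edge visits: 591
V + E = 169 + 591 = 760


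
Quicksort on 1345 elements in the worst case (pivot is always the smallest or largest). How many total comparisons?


In the worst case, each partition step picks the worst pivot:
  Partition 1: 1344 comparisons (n-1 elements to compare)
  Partition 2: 1343 comparisons
  Partition 3: 1342 comparisons
  Partition 4: 1341 comparisons
  Partition 5: 1340 comparisons
  ...
  Last partition: 0 comparisons
Total = (n-1) + (n-2) + ... + 1 + 0 = n*(n-1)/2
= 1345*1344/2 = 903840


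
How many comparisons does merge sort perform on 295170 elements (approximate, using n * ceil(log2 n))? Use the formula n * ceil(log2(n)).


Recursion depth: ceil(log2(295170)) = 19
Each recursion level merges n = 295170 elements
Total = 295170 * 19 = 5608230


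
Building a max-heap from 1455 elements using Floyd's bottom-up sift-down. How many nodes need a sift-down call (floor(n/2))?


In a heap of 1455 elements (0-indexed array):
  Last element index: 1454
  Parent of last element: floor((1454 - 1) / 2) = 726
  Internal nodes: indices 0 to 726
  Count = floor(1455/2) = 727


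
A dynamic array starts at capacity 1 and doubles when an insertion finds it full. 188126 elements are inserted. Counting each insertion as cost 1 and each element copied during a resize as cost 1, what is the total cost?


n = 188126
Insertion costs: 188126
Resizes copy 1, 2, 4, ... up to the largest power of 2 that is <= n-1 = 188125, i.e. 131072.
Copy costs = 1 + 2 + 4 + 8 + 16 + 32 + 64 + 128 + 256 + 512 + 1024 + 2048 + 4096 + 8192 + 16384 + 32768 + 65536 + 131072 = 262143
Total = 188126 + 262143 = 450269


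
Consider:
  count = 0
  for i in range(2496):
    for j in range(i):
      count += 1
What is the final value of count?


For each i, the inner loop runs i times:
  i=0: inner runs 0 times
  i=1: inner runs 1 time
  i=2: inner runs 2 times
  i=3: inner runs 3 times
  i=4: inner runs 4 times
  i=5: inner runs 5 times
  i=6: inner runs 6 times
  i=7: inner runs 7 times
  ...
Total = 0 + 1 + 2 + ... + 2495 = 2496*(2496-1)/2 = 3113760


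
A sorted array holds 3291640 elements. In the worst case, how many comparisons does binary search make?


Halving sequence: 3291640 -> 1645820 -> 822910 -> 411455 -> 205727 -> 102863 -> 51431 -> 25715 -> 12857 -> 6428 -> 3214 -> 1607 -> 803 -> 401 -> 200 -> 100 -> 50 -> 25 -> 12 -> 6 -> 3 -> 1
Number of halvings = 21
Max comparisons = 21 + 1 = 22


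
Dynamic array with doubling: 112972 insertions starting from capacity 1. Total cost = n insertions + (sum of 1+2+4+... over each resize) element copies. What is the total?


n = 112972
Insertion costs: 112972
Resizes copy 1, 2, 4, ... up to the largest power of 2 that is <= n-1 = 112971, i.e. 65536.
Copy costs = 1 + 2 + 4 + 8 + 16 + 32 + 64 + 128 + 256 + 512 + 1024 + 2048 + 4096 + 8192 + 16384 + 32768 + 65536 = 131071
Total = 112972 + 131071 = 244043


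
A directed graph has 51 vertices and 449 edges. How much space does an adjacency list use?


Adjacency list: one list head per vertex + one entry per edge
Vertex heads: 51
Edge entries: 449
Total = 51 + 449 = 500


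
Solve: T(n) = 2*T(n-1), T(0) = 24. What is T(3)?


Unrolling:
T(3) = 2*T(2) = 2^2*T(1) = ... = 2^3*T(0)
= 2^3 * 24
= 8 * 24 = 192


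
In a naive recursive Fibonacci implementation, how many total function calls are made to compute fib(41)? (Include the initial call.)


Let C(m) = total calls to evaluate fib(m). Then C(0)=C(1)=1, and
C(m) = 1 + C(m-1) + C(m-2) for m >= 2.
Build the table (each entry = 1 + previous two):
  C(0) = 1
  C(1) = 1
  C(2) = 1 + 1 + 1 = 3
  C(3) = 1 + 3 + 1 = 5
  C(4) = 1 + 5 + 3 = 9
  C(5) = 1 + 9 + 5 = 15
  C(6) = 1 + 15 + 9 = 25
  C(7) = 1 + 25 + 15 = 41
  C(8) = 1 + 41 + 25 = 67
  C(9) = 1 + 67 + 41 = 109
  C(10) = 1 + 109 + 67 = 177
  C(11) = 1 + 177 + 109 = 287
  C(12) = 1 + 287 + 177 = 465
  C(13) = 1 + 465 + 287 = 753
  C(14) = 1 + 753 + 465 = 1219
  C(15) = 1 + 1219 + 753 = 1973
  C(16) = 1 + 1973 + 1219 = 3193
  C(17) = 1 + 3193 + 1973 = 5167
  C(18) = 1 + 5167 + 3193 = 8361
  C(19) = 1 + 8361 + 5167 = 13529
  C(20) = 1 + 13529 + 8361 = 21891
  C(21) = 1 + 21891 + 13529 = 35421
  C(22) = 1 + 35421 + 21891 = 57313
  C(23) = 1 + 57313 + 35421 = 92735
  C(24) = 1 + 92735 + 57313 = 150049
  C(25) = 1 + 150049 + 92735 = 242785
  C(26) = 1 + 242785 + 150049 = 392835
  C(27) = 1 + 392835 + 242785 = 635621
  C(28) = 1 + 635621 + 392835 = 1028457
  C(29) = 1 + 1028457 + 635621 = 1664079
  C(30) = 1 + 1664079 + 1028457 = 2692537
  C(31) = 1 + 2692537 + 1664079 = 4356617
  C(32) = 1 + 4356617 + 2692537 = 7049155
  C(33) = 1 + 7049155 + 4356617 = 11405773
  C(34) = 1 + 11405773 + 7049155 = 18454929
  C(35) = 1 + 18454929 + 11405773 = 29860703
  C(36) = 1 + 29860703 + 18454929 = 48315633
  C(37) = 1 + 48315633 + 29860703 = 78176337
  C(38) = 1 + 78176337 + 48315633 = 126491971
  C(39) = 1 + 126491971 + 78176337 = 204668309
  C(40) = 1 + 204668309 + 126491971 = 331160281
  C(41) = 1 + 331160281 + 204668309 = 535828591
Total calls for fib(41) = 535828591


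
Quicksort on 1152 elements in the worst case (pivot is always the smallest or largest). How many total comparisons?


In the worst case, each partition step picks the worst pivot:
  Partition 1: 1151 comparisons (n-1 elements to compare)
  Partition 2: 1150 comparisons
  Partition 3: 1149 comparisons
  Partition 4: 1148 comparisons
  Partition 5: 1147 comparisons
  ...
  Last partition: 0 comparisons
Total = (n-1) + (n-2) + ... + 1 + 0 = n*(n-1)/2
= 1152*1151/2 = 662976


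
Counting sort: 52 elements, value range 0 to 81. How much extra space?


n = 52 (output array)
k = 82 (count array for 82 distinct values)
Extra space = 52 + 82 = 134


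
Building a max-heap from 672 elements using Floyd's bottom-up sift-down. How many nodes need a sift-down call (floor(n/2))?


In a heap of 672 elements (0-indexed array):
  Last element index: 671
  Parent of last element: floor((671 - 1) / 2) = 335
  Internal nodes: indices 0 to 335
  Count = floor(672/2) = 336


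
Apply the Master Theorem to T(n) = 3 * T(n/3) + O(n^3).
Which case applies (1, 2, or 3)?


The Master Theorem: T(n) = a*T(n/b) + O(n^c)
  a = 3, b = 3, c = 3
log_b(a) = log_3(3) = 1
Compare b^c with a: 3^3 = 27 > 3, so c > log_b(a).
Since c > log_b(a), Case 3 applies.
T(n) = O(n^3)
Master Theorem case = 3


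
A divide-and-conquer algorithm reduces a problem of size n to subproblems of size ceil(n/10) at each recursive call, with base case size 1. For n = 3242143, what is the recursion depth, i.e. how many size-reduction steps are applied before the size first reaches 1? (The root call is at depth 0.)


Each step divides the size by 10 (rounding up); after k steps the size is ceil(n/10^k), which equals 1 exactly when 10^k >= n.
So the depth is the smallest k with 10^k >= 3242143, i.e. ceil(log_10(3242143)).
10^6 = 1000000 < 3242143 <= 10000000 = 10^7
Recursion depth = 7


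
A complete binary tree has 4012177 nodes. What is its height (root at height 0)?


In a complete binary tree, level k holds nodes 2^k .. 2^(k+1)-1 (1-indexed).
Height = floor(log2(n)) = floor(log2(4012177)) = 21
Check: 2^21 = 2097152 <= 4012177 < 4194304 = 2^22


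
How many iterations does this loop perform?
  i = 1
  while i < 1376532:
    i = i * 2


The loop variable doubles each iteration:
i = 1 -> 2 -> 4 -> 8 -> 16 -> 32 -> 64 -> 128 -> 256 -> 512 -> 1024 -> 2048 -> 4096 -> 8192 -> 16384 -> 32768 -> 65536 -> 131072 -> 262144 -> 524288 -> 1048576 -> 2097152 (stop, 2097152 >= 1376532)
Number of doublings = ceil(log2(1376532)) = 21


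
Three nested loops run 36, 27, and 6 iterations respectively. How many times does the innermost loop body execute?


Loop 1 (outermost): 36 iterations
Loop 2 (middle): 27 iterations per outer
Loop 3 (innermost): 6 iterations per middle
Total = 36 * 27 * 6 = 5832


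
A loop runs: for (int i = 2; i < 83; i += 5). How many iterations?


Loop starts at i = 2, increments by 5, stops when i >= 83.
Number of iterations = ceil((83 - 2) / 5)
= ceil(81 / 5)
= 17


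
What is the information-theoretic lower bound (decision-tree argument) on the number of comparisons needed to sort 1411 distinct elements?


A binary decision tree of height h has at most 2^h leaves and needs at least n! of them, so h >= ceil(log2(n!)).
1411! is far too large to multiply out, so use Stirling's series:
  ln(n!) ~ n ln n - n + (1/2) ln(2 pi n) + 1/(12n)  (error below 1/(360 n^3), negligible here)
  ln(1411) = 7.2520540
  n ln n = 1411 * 7.2520540 = 10232.6482
  (1/2) ln(2 pi * 1411) = (1/2) ln(8865.5745) = 4.5450
  1/(12*1411) = 0.0001
  ln(1411!) ~ 10232.6482 - 1411 + 4.5450 + 0.0001 = 8826.1933
Convert to base 2: log2(1411!) = 8826.1933 / ln 2 = 8826.1933 / 0.69314718 = 12733.5053
ceil(12733.5053) = 12734


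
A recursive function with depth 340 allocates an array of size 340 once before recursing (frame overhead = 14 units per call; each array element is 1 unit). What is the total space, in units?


Array allocation: 340 units (allocated once)
Stack frames: 340 deep * 14 per frame = 4760 units
Total = 340 + 4760 = 5100


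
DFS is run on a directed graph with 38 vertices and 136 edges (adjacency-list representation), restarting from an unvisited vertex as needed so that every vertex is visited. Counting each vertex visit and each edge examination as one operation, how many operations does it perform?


A full DFS traversal processes each vertex exactly once (push/pop on stack).
Each directed edge is examined once.
V = 38, E = 136
V + E = 174


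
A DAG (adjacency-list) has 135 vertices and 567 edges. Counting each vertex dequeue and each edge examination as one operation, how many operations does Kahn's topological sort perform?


V = 135 (vertex processing)
E = 567 (edge processing)
V + E = 135 + 567 = 702


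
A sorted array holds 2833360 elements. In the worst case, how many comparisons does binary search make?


Halving sequence: 2833360 -> 1416680 -> 708340 -> 354170 -> 177085 -> 88542 -> 44271 -> 22135 -> 11067 -> 5533 -> 2766 -> 1383 -> 691 -> 345 -> 172 -> 86 -> 43 -> 21 -> 10 -> 5 -> 2 -> 1
Number of halvings = 21
Max comparisons = 21 + 1 = 22


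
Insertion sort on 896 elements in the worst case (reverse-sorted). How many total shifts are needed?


In the worst case (reverse-sorted), each element shifts past all previous:
  Element 1: 1 shifts
  Element 2: 2 shifts
  Element 3: 3 shifts
  Element 4: 4 shifts
  Element 5: 5 shifts
  ...
  Element 895: 895 shifts
Total = 1 + 2 + ... + 895
= 896*(896-1)/2 = 400960


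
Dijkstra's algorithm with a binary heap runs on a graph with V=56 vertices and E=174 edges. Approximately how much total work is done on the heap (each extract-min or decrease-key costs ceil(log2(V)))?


Dijkstra with a binary heap: each vertex is extracted once, each edge may relax once.
Each heap operation costs O(log V).
V + E = 56 + 174 = 230
ceil(log2(56)) = 6 (since 2^5 = 32 < 56 <= 64 = 2^6)
Total heap work = (V+E) * ceil(log2(V)) = 230 * 6 = 1380


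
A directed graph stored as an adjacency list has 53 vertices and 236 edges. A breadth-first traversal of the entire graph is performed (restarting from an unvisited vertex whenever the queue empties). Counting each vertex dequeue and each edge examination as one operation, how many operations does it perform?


A full BFS traversal dequeues each vertex once and examines each edge once.
Vertex visits: 53
Edge visits: 236
V + E = 53 + 236 = 289


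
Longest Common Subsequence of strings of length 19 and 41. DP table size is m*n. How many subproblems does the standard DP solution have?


DP table indexed by positions in both strings.
First string: 19 positions
Second string: 41 positions
Total = 19 * 41 = 779


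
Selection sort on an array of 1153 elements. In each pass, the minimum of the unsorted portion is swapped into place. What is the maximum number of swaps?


Selection sort performs one swap per pass:
  Pass 1: find min in positions 0 to 1152, swap with position 0
  Pass 2: find min in positions 1 to 1152, swap with position 1
  Pass 3: find min in positions 2 to 1152, swap with position 2
  Pass 4: find min in positions 3 to 1152, swap with position 3
  Pass 5: find min in positions 4 to 1152, swap with position 4
  ... (1147 more passes)
Total passes (and swaps) = n - 1 = 1153 - 1 = 1152


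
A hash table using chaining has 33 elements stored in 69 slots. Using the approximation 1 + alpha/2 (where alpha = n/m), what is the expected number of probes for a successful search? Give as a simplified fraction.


Load factor alpha = n/m = 33/69
Expected probes = 1 + alpha/2 = 1 + 33/(2*69)
= 1 + 33/138
= 138/138 + 33/138
= 171/138
Simplify: 57/46


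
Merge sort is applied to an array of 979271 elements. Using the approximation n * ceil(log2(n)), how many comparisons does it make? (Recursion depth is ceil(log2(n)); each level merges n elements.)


Merge sort divides the array into halves recursively.
Number of levels = ceil(log2(979271)) = 20
At each level, approximately n = 979271 comparisons are needed for merging.
Total comparisons ~ n * ceil(log2(n)) = 979271 * 20 = 19585420


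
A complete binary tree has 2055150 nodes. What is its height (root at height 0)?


In a complete binary tree, level k holds nodes 2^k .. 2^(k+1)-1 (1-indexed).
Height = floor(log2(n)) = floor(log2(2055150)) = 20
Check: 2^20 = 1048576 <= 2055150 < 2097152 = 2^21


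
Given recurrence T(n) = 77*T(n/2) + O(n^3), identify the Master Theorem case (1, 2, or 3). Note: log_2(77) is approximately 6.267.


Master Theorem parameters: a=77, b=2, c=3
log_b(a) = 6.267
Compare b^c with a: 2^3 = 8 < 77, so c < log_b(a).
Comparing c=3 vs log_b(a)=6.267:
3 < 6.267 => Case 1
Result: T(n) = O(n^(log_2 77)) ~ O(n^6.267)
Master Theorem case = 1


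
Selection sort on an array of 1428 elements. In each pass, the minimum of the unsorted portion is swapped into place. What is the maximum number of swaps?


Selection sort performs one swap per pass:
  Pass 1: find min in positions 0 to 1427, swap with position 0
  Pass 2: find min in positions 1 to 1427, swap with position 1
  Pass 3: find min in positions 2 to 1427, swap with position 2
  Pass 4: find min in positions 3 to 1427, swap with position 3
  Pass 5: find min in positions 4 to 1427, swap with position 4
  ... (1422 more passes)
Total passes (and swaps) = n - 1 = 1428 - 1 = 1427


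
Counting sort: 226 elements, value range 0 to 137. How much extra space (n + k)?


n = 226 (output array)
k = 138 (count array for 138 distinct values)
Extra space = 226 + 138 = 364


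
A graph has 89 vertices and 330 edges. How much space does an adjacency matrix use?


Adjacency matrix: V x V grid of entries
Space = V^2 = 89^2 = 89 * 89 = 7921


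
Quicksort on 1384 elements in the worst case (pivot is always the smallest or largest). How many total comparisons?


In the worst case, each partition step picks the worst pivot:
  Partition 1: 1383 comparisons (n-1 elements to compare)
  Partition 2: 1382 comparisons
  Partition 3: 1381 comparisons
  Partition 4: 1380 comparisons
  Partition 5: 1379 comparisons
  ...
  Last partition: 0 comparisons
Total = (n-1) + (n-2) + ... + 1 + 0 = n*(n-1)/2
= 1384*1383/2 = 957036


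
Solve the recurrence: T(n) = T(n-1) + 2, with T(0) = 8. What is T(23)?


Unrolling the recurrence:
T(23) = T(22) + 2
       = T(21) + 2 + 2
       = T(20) + 2*3
       ...
       = T(0) + 2*23
       = 8 + 46 = 54


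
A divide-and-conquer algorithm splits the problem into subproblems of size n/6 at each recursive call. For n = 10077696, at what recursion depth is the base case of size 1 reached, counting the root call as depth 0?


At each depth, the problem size is divided by 6:
  Depth 0: problem size = 10077696
  Depth 1: problem size = 1679616
  Depth 2: problem size = 279936
  Depth 3: problem size = 46656
  Depth 4: problem size = 7776
  Depth 5: problem size = 1296
  Depth 6: problem size = 216
  Depth 7: problem size = 36
  Depth 8: problem size = 6
  Depth 9: problem size = 1 (base case)
The base case is reached at depth log_6(10077696) = 9 (the tree has 10 levels counting depth 0, but the depth asked for is 9).
Recursion depth = 9


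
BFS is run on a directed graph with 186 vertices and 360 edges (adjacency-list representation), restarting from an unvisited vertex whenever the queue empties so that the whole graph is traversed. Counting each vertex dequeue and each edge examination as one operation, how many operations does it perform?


A full BFS traversal dequeues each vertex exactly once and examines each directed edge exactly once.
V = 186 (vertex processing cost)
E = 360 (edge examination cost)
Total operations proportional to V + E = 186 + 360 = 546


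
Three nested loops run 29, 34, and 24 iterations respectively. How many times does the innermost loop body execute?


Loop 1 (outermost): 29 iterations
Loop 2 (middle): 34 iterations per outer
Loop 3 (innermost): 24 iterations per middle
Total = 29 * 34 * 24 = 23664


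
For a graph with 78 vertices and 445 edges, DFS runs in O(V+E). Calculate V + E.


A full DFS traversal visits each vertex once and examines each edge once.
V = 78
E = 445
Sum = 78 + 445 = 523


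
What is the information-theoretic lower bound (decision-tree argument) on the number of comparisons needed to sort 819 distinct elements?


A binary decision tree of height h has at most 2^h leaves and needs at least n! of them, so h >= ceil(log2(n!)).
819! is far too large to multiply out, so use Stirling's series:
  ln(n!) ~ n ln n - n + (1/2) ln(2 pi n) + 1/(12n)  (error below 1/(360 n^3), negligible here)
  ln(819) = 6.7080841
  n ln n = 819 * 6.7080841 = 5493.9209
  (1/2) ln(2 pi * 819) = (1/2) ln(5145.9288) = 4.2730
  1/(12*819) = 0.0001
  ln(819!) ~ 5493.9209 - 819 + 4.2730 + 0.0001 = 4679.1940
Convert to base 2: log2(819!) = 4679.1940 / ln 2 = 4679.1940 / 0.69314718 = 6750.6500
ceil(6750.6500) = 6751


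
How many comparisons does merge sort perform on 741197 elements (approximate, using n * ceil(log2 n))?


Recursion depth: ceil(log2(741197)) = 20
Each recursion level merges n = 741197 elements
Total = 741197 * 20 = 14823940


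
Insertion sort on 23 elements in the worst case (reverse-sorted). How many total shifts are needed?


In the worst case (reverse-sorted), each element shifts past all previous:
  Element 1: 1 shifts
  Element 2: 2 shifts
  Element 3: 3 shifts
  Element 4: 4 shifts
  Element 5: 5 shifts
  ...
  Element 22: 22 shifts
Total = 1 + 2 + ... + 22
= 23*(23-1)/2 = 253


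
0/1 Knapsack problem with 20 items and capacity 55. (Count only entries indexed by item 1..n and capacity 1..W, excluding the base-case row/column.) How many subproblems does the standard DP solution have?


The DP table is indexed by (item, capacity).
Rows: 20 items
Columns: 55 capacity values (1 to W)
Total subproblems = 20 * 55 = 1100


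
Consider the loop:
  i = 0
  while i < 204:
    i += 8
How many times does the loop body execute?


Starting at i = 0, each iteration adds 8.
Iterations until i >= 204:
  Iteration 1: i = 0 -> i = 8
  Iteration 2: i = 8 -> i = 16
  Iteration 3: i = 16 -> i = 24
  Iteration 4: i = 24 -> i = 32
  Iteration 5: i = 32 -> i = 40
  Iteration 6: i = 40 -> i = 48
  Iteration 7: i = 48 -> i = 56
  Iteration 8: i = 56 -> i = 64
  ... continuing ...
Total iterations = ceil(204/8) = 26


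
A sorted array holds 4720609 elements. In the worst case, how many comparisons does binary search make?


Halving sequence: 4720609 -> 2360304 -> 1180152 -> 590076 -> 295038 -> 147519 -> 73759 -> 36879 -> 18439 -> 9219 -> 4609 -> 2304 -> 1152 -> 576 -> 288 -> 144 -> 72 -> 36 -> 18 -> 9 -> 4 -> 2 -> 1
Number of halvings = 22
Max comparisons = 22 + 1 = 23


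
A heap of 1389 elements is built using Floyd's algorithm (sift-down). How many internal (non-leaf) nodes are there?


Leaf nodes occupy roughly half the array.
Sift-down is called for each internal node, starting from the last one.
Internal nodes = floor(n/2) = floor(1389/2) = 694


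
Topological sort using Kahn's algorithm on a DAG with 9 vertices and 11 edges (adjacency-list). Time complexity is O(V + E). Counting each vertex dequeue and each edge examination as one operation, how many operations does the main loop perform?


Kahn's algorithm:
  1. Compute in-degrees: O(V + E)
  2. Process queue: each vertex dequeued once (O(V))
     each edge examined once (O(E))
Total = V + E = 9 + 11 = 20


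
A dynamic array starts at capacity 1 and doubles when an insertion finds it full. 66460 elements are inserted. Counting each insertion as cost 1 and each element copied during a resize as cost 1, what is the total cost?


n = 66460
Insertion costs: 66460
Resizes copy 1, 2, 4, ... up to the largest power of 2 that is <= n-1 = 66459, i.e. 65536.
Copy costs = 1 + 2 + 4 + 8 + 16 + 32 + 64 + 128 + 256 + 512 + 1024 + 2048 + 4096 + 8192 + 16384 + 32768 + 65536 = 131071
Total = 66460 + 131071 = 197531


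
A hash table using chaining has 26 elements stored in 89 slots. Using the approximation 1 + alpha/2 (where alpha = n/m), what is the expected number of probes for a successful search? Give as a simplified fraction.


Load factor alpha = n/m = 26/89
Expected probes = 1 + alpha/2 = 1 + 26/(2*89)
= 1 + 26/178
= 178/178 + 26/178
= 204/178
Simplify: 102/89


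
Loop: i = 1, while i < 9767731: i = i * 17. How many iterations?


i multiplies by 17 each step:
i = 1 -> 17 -> 289 -> 4913 -> 83521 -> 1419857 -> 24137569 (stop)
Iterations = ceil(log_17(9767731)) = 6


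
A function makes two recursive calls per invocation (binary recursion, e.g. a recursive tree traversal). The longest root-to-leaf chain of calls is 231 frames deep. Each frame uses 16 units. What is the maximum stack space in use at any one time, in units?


Binary recursion: the two calls run one after the other, so only one root-to-leaf chain of frames is on the stack at a time.
Maximum depth (longest chain) = 231 frames
Each frame = 16 units
Max stack space = 231 * 16 = 3696


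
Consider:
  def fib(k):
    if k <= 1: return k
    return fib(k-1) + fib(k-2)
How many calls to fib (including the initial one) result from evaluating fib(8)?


Let C(m) = total calls to evaluate fib(m). Then C(0)=C(1)=1, and
C(m) = 1 + C(m-1) + C(m-2) for m >= 2.
Build the table (each entry = 1 + previous two):
  C(0) = 1
  C(1) = 1
  C(2) = 1 + 1 + 1 = 3
  C(3) = 1 + 3 + 1 = 5
  C(4) = 1 + 5 + 3 = 9
  C(5) = 1 + 9 + 5 = 15
  C(6) = 1 + 15 + 9 = 25
  C(7) = 1 + 25 + 15 = 41
  C(8) = 1 + 41 + 25 = 67
Total calls for fib(8) = 67


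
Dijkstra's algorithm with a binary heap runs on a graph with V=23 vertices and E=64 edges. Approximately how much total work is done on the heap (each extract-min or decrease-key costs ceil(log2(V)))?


Dijkstra with a binary heap: each vertex is extracted once, each edge may relax once.
Each heap operation costs O(log V).
V + E = 23 + 64 = 87
ceil(log2(23)) = 5 (since 2^4 = 16 < 23 <= 32 = 2^5)
Total heap work = (V+E) * ceil(log2(V)) = 87 * 5 = 435


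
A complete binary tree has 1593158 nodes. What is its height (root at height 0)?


In a complete binary tree, level k holds nodes 2^k .. 2^(k+1)-1 (1-indexed).
Height = floor(log2(n)) = floor(log2(1593158)) = 20
Check: 2^20 = 1048576 <= 1593158 < 2097152 = 2^21


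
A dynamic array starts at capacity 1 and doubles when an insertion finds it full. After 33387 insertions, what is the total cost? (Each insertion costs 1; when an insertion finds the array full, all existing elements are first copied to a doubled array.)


Insertion cost: 33387 (one per element)
Resizes occur just before inserting elements 2, 3, 5, 9, ...
Elements copied at each resize: 1 + 2 + 4 + 8 + 16 + 32 + 64 + 128 + 256 + 512 + 1024 + 2048 + 4096 + 8192 + 16384 + 32768
Sum of copies = 65535 (geometric series: 2^k - 1)
Total = 33387 + 65535 = 98922


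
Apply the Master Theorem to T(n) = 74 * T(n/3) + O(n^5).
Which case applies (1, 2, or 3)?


The Master Theorem: T(n) = a*T(n/b) + O(n^c)
  a = 74, b = 3, c = 5
log_b(a) = log_3(74) ~ 3.918
Compare b^c with a: 3^5 = 243 > 74, so c > log_b(a).
Since c > log_b(a), Case 3 applies.
T(n) = O(n^5)
Master Theorem case = 3


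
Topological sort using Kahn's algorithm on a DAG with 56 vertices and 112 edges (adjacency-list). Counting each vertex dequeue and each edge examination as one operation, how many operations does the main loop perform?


Kahn's algorithm:
  1. Compute in-degrees: O(V + E)
  2. Process queue: each vertex dequeued once (O(V))
     each edge examined once (O(E))
Total = V + E = 56 + 112 = 168


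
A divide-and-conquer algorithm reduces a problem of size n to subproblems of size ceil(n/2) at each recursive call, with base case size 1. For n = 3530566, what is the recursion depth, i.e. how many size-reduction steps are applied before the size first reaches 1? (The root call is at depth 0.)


Each step divides the size by 2 (rounding up); after k steps the size is ceil(n/2^k), which equals 1 exactly when 2^k >= n.
So the depth is the smallest k with 2^k >= 3530566, i.e. ceil(log_2(3530566)).
2^21 = 2097152 < 3530566 <= 4194304 = 2^22
Recursion depth = 22


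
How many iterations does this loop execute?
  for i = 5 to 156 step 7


The loop variable i takes values starting at 5 and increments by 7 each iteration.
Sequence: i = 5, 12, 19, 26, 33, 40, 47, 54, 61, ...
The upper bound 156 is inclusive, so the count is floor((last - first) / step) + 1:
floor((156 - 5) / 7) + 1 = floor(151/7) + 1 = 21 + 1 = 22


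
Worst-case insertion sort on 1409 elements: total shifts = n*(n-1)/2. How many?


Sum of shifts = 1 + 2 + 3 + ... + 1408
= 1409 * 1408 / 2
= 1983872 / 2
= 991936


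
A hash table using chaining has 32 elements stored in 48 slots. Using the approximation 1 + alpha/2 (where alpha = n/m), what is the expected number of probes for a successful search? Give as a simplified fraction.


Load factor alpha = n/m = 32/48
Expected probes = 1 + alpha/2 = 1 + 32/(2*48)
= 1 + 32/96
= 96/96 + 32/96
= 128/96
Simplify: 4/3


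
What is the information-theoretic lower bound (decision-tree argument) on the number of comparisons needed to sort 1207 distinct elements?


A binary decision tree of height h has at most 2^h leaves and needs at least n! of them, so h >= ceil(log2(n!)).
1207! is far too large to multiply out, so use Stirling's series:
  ln(n!) ~ n ln n - n + (1/2) ln(2 pi n) + 1/(12n)  (error below 1/(360 n^3), negligible here)
  ln(1207) = 7.0958932
  n ln n = 1207 * 7.0958932 = 8564.7431
  (1/2) ln(2 pi * 1207) = (1/2) ln(7583.8047) = 4.4669
  1/(12*1207) = 0.0001
  ln(1207!) ~ 8564.7431 - 1207 + 4.4669 + 0.0001 = 7362.2101
Convert to base 2: log2(1207!) = 7362.2101 / ln 2 = 7362.2101 / 0.69314718 = 10621.4240
ceil(10621.4240) = 10622


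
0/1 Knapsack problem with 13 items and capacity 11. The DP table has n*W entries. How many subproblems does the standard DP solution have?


The DP table is indexed by (item, capacity).
Rows: 13 items
Columns: 11 capacity values (1 to W)
Total subproblems = 13 * 11 = 143


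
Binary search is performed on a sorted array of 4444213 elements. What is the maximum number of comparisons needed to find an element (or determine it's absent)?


Binary search halves the search space each comparison:
  Step 1: search space = 4444213 -> 2222106
  Step 2: search space = 2222106 -> 1111053
  Step 3: search space = 1111053 -> 555526
  Step 4: search space = 555526 -> 277763
  Step 5: search space = 277763 -> 138881
  Step 6: search space = 138881 -> 69440
  Step 7: search space = 69440 -> 34720
  Step 8: search space = 34720 -> 17360
  Step 9: search space = 17360 -> 8680
  Step 10: search space = 8680 -> 4340
  Step 11: search space = 4340 -> 2170
  Step 12: search space = 2170 -> 1085
  Step 13: search space = 1085 -> 542
  Step 14: search space = 542 -> 271
  Step 15: search space = 271 -> 135
  Step 16: search space = 135 -> 67
  Step 17: search space = 67 -> 33
  Step 18: search space = 33 -> 16
  Step 19: search space = 16 -> 8
  Step 20: search space = 8 -> 4
  Step 21: search space = 4 -> 2
  Step 22: search space = 2 -> 1
  Step 23: search space = 1 (final check)
Maximum comparisons = floor(log2(4444213)) + 1 = 22 + 1 = 23


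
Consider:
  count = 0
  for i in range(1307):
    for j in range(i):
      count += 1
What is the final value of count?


For each i, the inner loop runs i times:
  i=0: inner runs 0 times
  i=1: inner runs 1 time
  i=2: inner runs 2 times
  i=3: inner runs 3 times
  i=4: inner runs 4 times
  i=5: inner runs 5 times
  i=6: inner runs 6 times
  i=7: inner runs 7 times
  ...
Total = 0 + 1 + 2 + ... + 1306 = 1307*(1307-1)/2 = 853471


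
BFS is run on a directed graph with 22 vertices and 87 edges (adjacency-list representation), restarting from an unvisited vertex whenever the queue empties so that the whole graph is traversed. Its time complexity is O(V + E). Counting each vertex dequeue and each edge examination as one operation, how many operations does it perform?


A full BFS traversal dequeues each vertex exactly once and examines each directed edge exactly once.
V = 22 (vertex processing cost)
E = 87 (edge examination cost)
Total operations proportional to V + E = 22 + 87 = 109


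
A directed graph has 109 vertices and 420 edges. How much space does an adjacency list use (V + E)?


Adjacency list: one list head per vertex + one entry per edge
Vertex heads: 109
Edge entries: 420
Total = 109 + 420 = 529


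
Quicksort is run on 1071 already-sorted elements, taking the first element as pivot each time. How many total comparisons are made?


Sum of comparisons per partition:
1070 + 1069 + ... + 1 + 0
= 1071 * (1071 - 1) / 2
= 1071 * 1070 / 2
= 572985


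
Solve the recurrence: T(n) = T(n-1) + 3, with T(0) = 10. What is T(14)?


Unrolling the recurrence:
T(14) = T(13) + 3
       = T(12) + 3 + 3
       = T(11) + 3*3
       ...
       = T(0) + 3*14
       = 10 + 42 = 52


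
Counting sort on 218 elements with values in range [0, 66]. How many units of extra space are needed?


Output array size: 218 (to store sorted result)
Count array size: 67 (one slot per possible value, range 0 to 66)
Total extra space = 218 + 67 = 285


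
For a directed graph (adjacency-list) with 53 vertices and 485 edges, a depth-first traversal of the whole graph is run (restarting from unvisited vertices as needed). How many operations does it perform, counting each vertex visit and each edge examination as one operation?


A full DFS traversal visits each vertex once and examines each edge once.
V = 53
E = 485
Sum = 53 + 485 = 538


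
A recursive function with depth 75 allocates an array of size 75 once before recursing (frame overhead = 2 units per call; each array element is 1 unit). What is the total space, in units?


Array allocation: 75 units (allocated once)
Stack frames: 75 deep * 2 per frame = 150 units
Total = 75 + 150 = 225


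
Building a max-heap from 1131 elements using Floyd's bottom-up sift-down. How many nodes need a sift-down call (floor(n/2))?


In a heap of 1131 elements (0-indexed array):
  Last element index: 1130
  Parent of last element: floor((1130 - 1) / 2) = 564
  Internal nodes: indices 0 to 564
  Count = floor(1131/2) = 565


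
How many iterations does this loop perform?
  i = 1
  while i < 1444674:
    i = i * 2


The loop variable doubles each iteration:
i = 1 -> 2 -> 4 -> 8 -> 16 -> 32 -> 64 -> 128 -> 256 -> 512 -> 1024 -> 2048 -> 4096 -> 8192 -> 16384 -> 32768 -> 65536 -> 131072 -> 262144 -> 524288 -> 1048576 -> 2097152 (stop, 2097152 >= 1444674)
Number of doublings = ceil(log2(1444674)) = 21


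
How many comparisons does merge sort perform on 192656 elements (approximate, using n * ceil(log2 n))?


Recursion depth: ceil(log2(192656)) = 18
Each recursion level merges n = 192656 elements
Total = 192656 * 18 = 3467808


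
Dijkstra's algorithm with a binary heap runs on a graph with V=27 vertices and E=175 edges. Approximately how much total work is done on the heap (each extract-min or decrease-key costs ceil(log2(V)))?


Dijkstra with a binary heap: each vertex is extracted once, each edge may relax once.
Each heap operation costs O(log V).
V + E = 27 + 175 = 202
ceil(log2(27)) = 5 (since 2^4 = 16 < 27 <= 32 = 2^5)
Total heap work = (V+E) * ceil(log2(V)) = 202 * 5 = 1010


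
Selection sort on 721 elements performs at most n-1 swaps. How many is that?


Each of the 720 passes places one element in its final position.
Pass 1: swap minimum into position 0
Pass 2: swap minimum of remaining into position 1
...
Pass 720: last two elements, one swap
Maximum swaps = 721 - 1 = 720


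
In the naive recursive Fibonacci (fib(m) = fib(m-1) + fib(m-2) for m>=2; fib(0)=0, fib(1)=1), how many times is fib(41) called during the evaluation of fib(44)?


Let N(m) = number of times fib(m) is called while evaluating fib(44).
N(44) = 1 (the initial call).
N(43) = 1 (only fib(44) calls it).
For 1 <= m <= 42: fib(m) is called by fib(m+1) and fib(m+2), so
  N(m) = N(m+1) + N(m+2).
fib(0) is called only by fib(2), so N(0) = N(2).
Walk down from m=44:
  N(44)=1, N(43)=1, N(42)=2, N(41)=3
N(41) = 3


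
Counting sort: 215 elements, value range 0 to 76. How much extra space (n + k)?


n = 215 (output array)
k = 77 (count array for 77 distinct values)
Extra space = 215 + 77 = 292


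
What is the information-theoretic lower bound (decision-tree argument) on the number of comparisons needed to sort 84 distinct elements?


A binary decision tree of height h has at most 2^h leaves and needs at least n! of them, so h >= ceil(log2(n!)).
84! is far too large to multiply out, so use Stirling's series:
  ln(n!) ~ n ln n - n + (1/2) ln(2 pi n) + 1/(12n)  (error below 1/(360 n^3), negligible here)
  ln(84) = 4.4308168
  n ln n = 84 * 4.4308168 = 372.1886
  (1/2) ln(2 pi * 84) = (1/2) ln(527.7876) = 3.1343
  1/(12*84) = 0.0010
  ln(84!) ~ 372.1886 - 84 + 3.1343 + 0.0010 = 291.3239
Convert to base 2: log2(84!) = 291.3239 / ln 2 = 291.3239 / 0.69314718 = 420.2915
ceil(420.2915) = 421


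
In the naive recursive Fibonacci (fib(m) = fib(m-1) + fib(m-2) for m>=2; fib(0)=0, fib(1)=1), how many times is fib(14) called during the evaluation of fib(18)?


Let N(m) = number of times fib(m) is called while evaluating fib(18).
N(18) = 1 (the initial call).
N(17) = 1 (only fib(18) calls it).
For 1 <= m <= 16: fib(m) is called by fib(m+1) and fib(m+2), so
  N(m) = N(m+1) + N(m+2).
fib(0) is called only by fib(2), so N(0) = N(2).
Walk down from m=18:
  N(18)=1, N(17)=1, N(16)=2, N(15)=3, N(14)=5
N(14) = 5


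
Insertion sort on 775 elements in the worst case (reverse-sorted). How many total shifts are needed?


In the worst case (reverse-sorted), each element shifts past all previous:
  Element 1: 1 shifts
  Element 2: 2 shifts
  Element 3: 3 shifts
  Element 4: 4 shifts
  Element 5: 5 shifts
  ...
  Element 774: 774 shifts
Total = 1 + 2 + ... + 774
= 775*(775-1)/2 = 299925


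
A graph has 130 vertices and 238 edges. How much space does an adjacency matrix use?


Adjacency matrix: V x V grid of entries
Space = V^2 = 130^2 = 130 * 130 = 16900


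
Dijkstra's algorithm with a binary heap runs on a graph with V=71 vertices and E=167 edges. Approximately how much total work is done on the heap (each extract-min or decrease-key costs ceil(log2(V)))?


Dijkstra with a binary heap: each vertex is extracted once, each edge may relax once.
Each heap operation costs O(log V).
V + E = 71 + 167 = 238
ceil(log2(71)) = 7 (since 2^6 = 64 < 71 <= 128 = 2^7)
Total heap work = (V+E) * ceil(log2(V)) = 238 * 7 = 1666


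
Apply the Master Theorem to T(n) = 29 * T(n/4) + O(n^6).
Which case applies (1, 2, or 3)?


The Master Theorem: T(n) = a*T(n/b) + O(n^c)
  a = 29, b = 4, c = 6
log_b(a) = log_4(29) ~ 2.429
Compare b^c with a: 4^6 = 4096 > 29, so c > log_b(a).
Since c > log_b(a), Case 3 applies.
T(n) = O(n^6)
Master Theorem case = 3


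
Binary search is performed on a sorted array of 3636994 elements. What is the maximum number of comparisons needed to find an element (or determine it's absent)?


Binary search halves the search space each comparison:
  Step 1: search space = 3636994 -> 1818497
  Step 2: search space = 1818497 -> 909248
  Step 3: search space = 909248 -> 454624
  Step 4: search space = 454624 -> 227312
  Step 5: search space = 227312 -> 113656
  Step 6: search space = 113656 -> 56828
  Step 7: search space = 56828 -> 28414
  Step 8: search space = 28414 -> 14207
  Step 9: search space = 14207 -> 7103
  Step 10: search space = 7103 -> 3551
  Step 11: search space = 3551 -> 1775
  Step 12: search space = 1775 -> 887
  Step 13: search space = 887 -> 443
  Step 14: search space = 443 -> 221
  Step 15: search space = 221 -> 110
  Step 16: search space = 110 -> 55
  Step 17: search space = 55 -> 27
  Step 18: search space = 27 -> 13
  Step 19: search space = 13 -> 6
  Step 20: search space = 6 -> 3
  Step 21: search space = 3 -> 1
  Step 22: search space = 1 (final check)
Maximum comparisons = floor(log2(3636994)) + 1 = 21 + 1 = 22
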